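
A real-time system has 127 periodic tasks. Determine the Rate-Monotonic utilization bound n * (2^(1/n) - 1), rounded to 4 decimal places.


Compute 2^(1/127) = 1.0054727730
Subtract 1: 1.0054727730 - 1 = 0.0054727730
Multiply by n: 127 * 0.0054727730 = 0.6950421710
Round to 4 dp: 0.6950

0.6950


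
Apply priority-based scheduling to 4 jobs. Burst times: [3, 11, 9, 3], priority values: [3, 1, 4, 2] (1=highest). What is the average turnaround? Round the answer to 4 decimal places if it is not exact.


Sort by priority (ascending = highest first):
Order: [(1, 11), (2, 3), (3, 3), (4, 9)]
Completion times:
  Priority 1, burst=11, C=11
  Priority 2, burst=3, C=14
  Priority 3, burst=3, C=17
  Priority 4, burst=9, C=26
Average turnaround = 68/4 = 17.0

17.0


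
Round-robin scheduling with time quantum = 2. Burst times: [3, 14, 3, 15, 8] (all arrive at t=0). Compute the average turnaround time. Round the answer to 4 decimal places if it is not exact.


Time quantum = 2
Execution trace:
  J1 runs 2 units, time = 2
  J2 runs 2 units, time = 4
  J3 runs 2 units, time = 6
  J4 runs 2 units, time = 8
  J5 runs 2 units, time = 10
  J1 runs 1 units, time = 11
  J2 runs 2 units, time = 13
  J3 runs 1 units, time = 14
  J4 runs 2 units, time = 16
  J5 runs 2 units, time = 18
  J2 runs 2 units, time = 20
  J4 runs 2 units, time = 22
  J5 runs 2 units, time = 24
  J2 runs 2 units, time = 26
  J4 runs 2 units, time = 28
  J5 runs 2 units, time = 30
  J2 runs 2 units, time = 32
  J4 runs 2 units, time = 34
  J2 runs 2 units, time = 36
  J4 runs 2 units, time = 38
  J2 runs 2 units, time = 40
  J4 runs 2 units, time = 42
  J4 runs 1 units, time = 43
Finish times: [11, 40, 14, 43, 30]
Average turnaround = 138/5 = 27.6

27.6


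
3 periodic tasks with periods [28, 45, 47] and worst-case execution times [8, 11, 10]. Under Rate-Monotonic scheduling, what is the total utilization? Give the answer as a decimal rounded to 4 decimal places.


Compute individual utilizations (exact fractions):
  Task 1: C/T = 8/28 = 2/7 (approx. 0.2857)
  Task 2: C/T = 11/45 (approx. 0.2444)
  Task 3: C/T = 10/47 (approx. 0.2128)
Total utilization U = 2/7 + 11/45 + 10/47 = 10999/14805
Rounded to 4 decimal places: U = 0.7429
RM (Liu & Layland) bound for 3 tasks = 0.779763; compare with U = 10999/14805 (approx. 0.742925)
U <= bound, so schedulable by RM sufficient condition.

0.7429


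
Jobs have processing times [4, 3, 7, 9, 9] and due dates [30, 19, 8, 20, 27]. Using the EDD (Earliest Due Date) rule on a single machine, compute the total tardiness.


Sort by due date (EDD order): [(7, 8), (3, 19), (9, 20), (9, 27), (4, 30)]
Compute completion times and tardiness:
  Job 1: p=7, d=8, C=7, tardiness=max(0,7-8)=0
  Job 2: p=3, d=19, C=10, tardiness=max(0,10-19)=0
  Job 3: p=9, d=20, C=19, tardiness=max(0,19-20)=0
  Job 4: p=9, d=27, C=28, tardiness=max(0,28-27)=1
  Job 5: p=4, d=30, C=32, tardiness=max(0,32-30)=2
Total tardiness = 3

3


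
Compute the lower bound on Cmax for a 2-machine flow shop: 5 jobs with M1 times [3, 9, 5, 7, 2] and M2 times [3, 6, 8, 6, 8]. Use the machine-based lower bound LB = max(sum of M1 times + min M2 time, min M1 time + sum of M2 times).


LB1 = sum(M1 times) + min(M2 times) = 26 + 3 = 29
LB2 = min(M1 times) + sum(M2 times) = 2 + 31 = 33
Lower bound = max(LB1, LB2) = max(29, 33) = 33

33


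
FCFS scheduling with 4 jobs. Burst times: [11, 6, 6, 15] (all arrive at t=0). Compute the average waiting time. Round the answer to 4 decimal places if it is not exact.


FCFS order (as given): [11, 6, 6, 15]
Waiting times:
  Job 1: wait = 0
  Job 2: wait = 11
  Job 3: wait = 17
  Job 4: wait = 23
Sum of waiting times = 51
Average waiting time = 51/4 = 12.75

12.75


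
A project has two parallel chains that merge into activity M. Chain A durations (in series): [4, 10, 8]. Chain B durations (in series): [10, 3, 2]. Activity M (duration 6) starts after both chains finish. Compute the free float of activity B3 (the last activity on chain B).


ES(B3) = sum of predecessors on chain B = 13
EF(B3) = ES + duration = 13 + 2 = 15
Successor of B3 is M. ES(M) = max(sum(A), sum(B)) = max(22, 15) = 22
Free float = ES(successor) - EF(current) = 22 - 15 = 7

7


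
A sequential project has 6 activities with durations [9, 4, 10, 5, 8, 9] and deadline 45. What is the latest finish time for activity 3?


LF(activity 3) = deadline - sum of successor durations
Successors: activities 4 through 6 with durations [5, 8, 9]
Sum of successor durations = 22
LF = 45 - 22 = 23

23


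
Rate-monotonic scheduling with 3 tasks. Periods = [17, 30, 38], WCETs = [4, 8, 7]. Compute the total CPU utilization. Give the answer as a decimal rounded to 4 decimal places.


Compute individual utilizations (exact fractions):
  Task 1: C/T = 4/17 (approx. 0.2353)
  Task 2: C/T = 8/30 = 4/15 (approx. 0.2667)
  Task 3: C/T = 7/38 (approx. 0.1842)
Total utilization U = 4/17 + 4/15 + 7/38 = 6649/9690
Rounded to 4 decimal places: U = 0.6862
RM (Liu & Layland) bound for 3 tasks = 0.779763; compare with U = 6649/9690 (approx. 0.686171)
U <= bound, so schedulable by RM sufficient condition.

0.6862


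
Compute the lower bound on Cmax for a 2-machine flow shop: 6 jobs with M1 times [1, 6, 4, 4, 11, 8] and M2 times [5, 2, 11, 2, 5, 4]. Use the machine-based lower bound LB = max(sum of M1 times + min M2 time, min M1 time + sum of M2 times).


LB1 = sum(M1 times) + min(M2 times) = 34 + 2 = 36
LB2 = min(M1 times) + sum(M2 times) = 1 + 29 = 30
Lower bound = max(LB1, LB2) = max(36, 30) = 36

36


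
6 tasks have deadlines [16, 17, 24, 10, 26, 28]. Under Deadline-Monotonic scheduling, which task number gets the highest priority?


Sort tasks by relative deadline (ascending):
  Task 4: deadline = 10
  Task 1: deadline = 16
  Task 2: deadline = 17
  Task 3: deadline = 24
  Task 5: deadline = 26
  Task 6: deadline = 28
Priority order (highest first): [4, 1, 2, 3, 5, 6]
Highest priority task = 4

4


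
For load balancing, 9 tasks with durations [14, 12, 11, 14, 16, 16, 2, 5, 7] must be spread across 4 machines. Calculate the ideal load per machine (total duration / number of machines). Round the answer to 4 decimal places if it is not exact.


Total processing time = 14 + 12 + 11 + 14 + 16 + 16 + 2 + 5 + 7 = 97
Number of machines = 4
Ideal balanced load = 97 / 4 = 24.25

24.25


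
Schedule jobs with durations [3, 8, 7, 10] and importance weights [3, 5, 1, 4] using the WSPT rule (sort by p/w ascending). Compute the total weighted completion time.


Compute p/w ratios and sort ascending (WSPT): [(3, 3), (8, 5), (10, 4), (7, 1)]
Compute weighted completion times:
  Job (p=3,w=3): C=3, w*C=3*3=9
  Job (p=8,w=5): C=11, w*C=5*11=55
  Job (p=10,w=4): C=21, w*C=4*21=84
  Job (p=7,w=1): C=28, w*C=1*28=28
Total weighted completion time = 176

176


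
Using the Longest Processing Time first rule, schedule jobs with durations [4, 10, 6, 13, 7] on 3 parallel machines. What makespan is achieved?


Sort jobs in decreasing order (LPT): [13, 10, 7, 6, 4]
Assign each job to the least loaded machine:
  Machine 1: jobs [13], load = 13
  Machine 2: jobs [10, 4], load = 14
  Machine 3: jobs [7, 6], load = 13
Makespan = max load = 14

14


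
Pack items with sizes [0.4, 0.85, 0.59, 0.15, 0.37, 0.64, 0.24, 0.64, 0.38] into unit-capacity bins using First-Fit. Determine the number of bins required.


Place items sequentially using First-Fit:
  Item 0.4 -> new Bin 1
  Item 0.85 -> new Bin 2
  Item 0.59 -> Bin 1 (now 0.99)
  Item 0.15 -> Bin 2 (now 1.0)
  Item 0.37 -> new Bin 3
  Item 0.64 -> new Bin 4
  Item 0.24 -> Bin 3 (now 0.61)
  Item 0.64 -> new Bin 5
  Item 0.38 -> Bin 3 (now 0.99)
Total bins used = 5

5


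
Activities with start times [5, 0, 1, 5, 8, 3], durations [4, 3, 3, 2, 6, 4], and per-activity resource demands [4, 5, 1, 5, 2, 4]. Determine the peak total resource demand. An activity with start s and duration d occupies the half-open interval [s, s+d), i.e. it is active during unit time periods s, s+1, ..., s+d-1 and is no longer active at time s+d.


Each activity i is active on [start_i, start_i + duration_i).
Compute total resource usage per time slot:
  t=0: active resources = [5], total = 5
  t=1: active resources = [5, 1], total = 6
  t=2: active resources = [5, 1], total = 6
  t=3: active resources = [1, 4], total = 5
  t=4: active resources = [4], total = 4
  t=5: active resources = [4, 5, 4], total = 13
  t=6: active resources = [4, 5, 4], total = 13
  t=7: active resources = [4], total = 4
  t=8: active resources = [4, 2], total = 6
  t=9: active resources = [2], total = 2
  t=10: active resources = [2], total = 2
  t=11: active resources = [2], total = 2
  t=12: active resources = [2], total = 2
  t=13: active resources = [2], total = 2
Peak resource demand = 13

13


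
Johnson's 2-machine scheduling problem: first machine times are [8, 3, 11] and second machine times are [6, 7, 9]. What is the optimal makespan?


Apply Johnson's rule:
  Group 1 (a <= b): [(2, 3, 7)]
  Group 2 (a > b): [(3, 11, 9), (1, 8, 6)]
Optimal job order: [2, 3, 1]
Schedule:
  Job 2: M1 done at 3, M2 done at 10
  Job 3: M1 done at 14, M2 done at 23
  Job 1: M1 done at 22, M2 done at 29
Makespan = 29

29


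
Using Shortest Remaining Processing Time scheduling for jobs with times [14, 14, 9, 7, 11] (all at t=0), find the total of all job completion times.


Since all jobs arrive at t=0, SRPT equals SPT ordering.
SPT order: [7, 9, 11, 14, 14]
Completion times:
  Job 1: p=7, C=7
  Job 2: p=9, C=16
  Job 3: p=11, C=27
  Job 4: p=14, C=41
  Job 5: p=14, C=55
Total completion time = 7 + 16 + 27 + 41 + 55 = 146

146


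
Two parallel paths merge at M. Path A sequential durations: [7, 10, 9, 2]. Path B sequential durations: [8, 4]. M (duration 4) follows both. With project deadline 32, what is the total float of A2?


Forward pass: ES(A2) = sum of predecessors on chain A = 7
EF = ES + duration = 7 + 10 = 17
Backward pass: LF(M) = deadline = 32; LS(M) = 32 - 4 = 28
LF(A2) = LS(M) - sum(successors on chain A) = 28 - 11 = 17
LS = LF - duration = 17 - 10 = 7
Total float = LS - ES = 7 - 7 = 0

0


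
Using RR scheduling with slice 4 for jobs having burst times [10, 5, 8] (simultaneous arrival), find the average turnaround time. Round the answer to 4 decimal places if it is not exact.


Time quantum = 4
Execution trace:
  J1 runs 4 units, time = 4
  J2 runs 4 units, time = 8
  J3 runs 4 units, time = 12
  J1 runs 4 units, time = 16
  J2 runs 1 units, time = 17
  J3 runs 4 units, time = 21
  J1 runs 2 units, time = 23
Finish times: [23, 17, 21]
Average turnaround = 61/3 = 20.3333

20.3333


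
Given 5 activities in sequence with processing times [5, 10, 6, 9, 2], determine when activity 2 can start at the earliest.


Activity 2 starts after activities 1 through 1 complete.
Predecessor durations: [5]
ES = 5 = 5

5


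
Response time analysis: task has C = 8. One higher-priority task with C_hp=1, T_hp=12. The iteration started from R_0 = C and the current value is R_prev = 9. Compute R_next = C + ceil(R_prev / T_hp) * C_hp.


R_next = C + ceil(R_prev / T_hp) * C_hp
ceil(9 / 12) = ceil(0.75) = 1
Interference = 1 * 1 = 1
R_next = 8 + 1 = 9
R_next = R_prev, so the iteration has converged (response time = 9).

9


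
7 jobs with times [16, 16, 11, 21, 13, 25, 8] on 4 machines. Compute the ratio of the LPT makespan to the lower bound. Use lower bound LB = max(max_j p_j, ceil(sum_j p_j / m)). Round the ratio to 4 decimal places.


LPT order: [25, 21, 16, 16, 13, 11, 8]
Machine loads after assignment: [25, 29, 29, 27]
LPT makespan = 29
Lower bound = max(max_job, ceil(total/4)) = max(25, 28) = 28
Ratio = 29 / 28 = 1.0357

1.0357


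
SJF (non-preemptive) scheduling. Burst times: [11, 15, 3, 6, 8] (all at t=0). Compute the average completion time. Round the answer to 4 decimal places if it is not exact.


SJF order (ascending): [3, 6, 8, 11, 15]
Completion times:
  Job 1: burst=3, C=3
  Job 2: burst=6, C=9
  Job 3: burst=8, C=17
  Job 4: burst=11, C=28
  Job 5: burst=15, C=43
Average completion = 100/5 = 20.0

20.0


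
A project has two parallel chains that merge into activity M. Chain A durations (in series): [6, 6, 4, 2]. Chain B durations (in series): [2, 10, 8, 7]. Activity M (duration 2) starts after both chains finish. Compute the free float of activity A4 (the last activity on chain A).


ES(A4) = sum of predecessors on chain A = 16
EF(A4) = ES + duration = 16 + 2 = 18
Successor of A4 is M. ES(M) = max(sum(A), sum(B)) = max(18, 27) = 27
Free float = ES(successor) - EF(current) = 27 - 18 = 9

9


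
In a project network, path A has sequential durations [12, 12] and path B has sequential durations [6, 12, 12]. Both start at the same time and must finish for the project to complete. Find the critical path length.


Path A total = 12 + 12 = 24
Path B total = 6 + 12 + 12 = 30
Critical path = longest path = max(24, 30) = 30

30


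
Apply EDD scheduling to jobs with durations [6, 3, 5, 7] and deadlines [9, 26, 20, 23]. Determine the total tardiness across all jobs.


Sort by due date (EDD order): [(6, 9), (5, 20), (7, 23), (3, 26)]
Compute completion times and tardiness:
  Job 1: p=6, d=9, C=6, tardiness=max(0,6-9)=0
  Job 2: p=5, d=20, C=11, tardiness=max(0,11-20)=0
  Job 3: p=7, d=23, C=18, tardiness=max(0,18-23)=0
  Job 4: p=3, d=26, C=21, tardiness=max(0,21-26)=0
Total tardiness = 0

0


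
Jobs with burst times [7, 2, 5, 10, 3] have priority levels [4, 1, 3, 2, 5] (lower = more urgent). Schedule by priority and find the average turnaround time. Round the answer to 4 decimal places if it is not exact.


Sort by priority (ascending = highest first):
Order: [(1, 2), (2, 10), (3, 5), (4, 7), (5, 3)]
Completion times:
  Priority 1, burst=2, C=2
  Priority 2, burst=10, C=12
  Priority 3, burst=5, C=17
  Priority 4, burst=7, C=24
  Priority 5, burst=3, C=27
Average turnaround = 82/5 = 16.4

16.4


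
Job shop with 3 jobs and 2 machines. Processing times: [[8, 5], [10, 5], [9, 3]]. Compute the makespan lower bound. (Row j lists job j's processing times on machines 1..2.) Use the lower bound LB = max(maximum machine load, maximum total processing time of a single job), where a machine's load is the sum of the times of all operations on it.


Machine loads:
  Machine 1: 8 + 10 + 9 = 27
  Machine 2: 5 + 5 + 3 = 13
Max machine load = 27
Job totals:
  Job 1: 13
  Job 2: 15
  Job 3: 12
Max job total = 15
Lower bound = max(27, 15) = 27

27


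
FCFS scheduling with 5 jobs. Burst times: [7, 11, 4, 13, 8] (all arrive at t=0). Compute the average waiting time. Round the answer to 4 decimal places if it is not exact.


FCFS order (as given): [7, 11, 4, 13, 8]
Waiting times:
  Job 1: wait = 0
  Job 2: wait = 7
  Job 3: wait = 18
  Job 4: wait = 22
  Job 5: wait = 35
Sum of waiting times = 82
Average waiting time = 82/5 = 16.4

16.4


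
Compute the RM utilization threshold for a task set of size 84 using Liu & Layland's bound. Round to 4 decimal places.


Compute 2^(1/84) = 1.0082858917
Subtract 1: 1.0082858917 - 1 = 0.0082858917
Multiply by n: 84 * 0.0082858917 = 0.6960149028
Round to 4 dp: 0.6960

0.6960


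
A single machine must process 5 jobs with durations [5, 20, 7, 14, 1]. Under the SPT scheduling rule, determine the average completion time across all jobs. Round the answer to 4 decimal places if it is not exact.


Sort jobs by processing time (SPT order): [1, 5, 7, 14, 20]
Compute completion times sequentially:
  Job 1: processing = 1, completes at 1
  Job 2: processing = 5, completes at 6
  Job 3: processing = 7, completes at 13
  Job 4: processing = 14, completes at 27
  Job 5: processing = 20, completes at 47
Sum of completion times = 94
Average completion time = 94/5 = 18.8

18.8


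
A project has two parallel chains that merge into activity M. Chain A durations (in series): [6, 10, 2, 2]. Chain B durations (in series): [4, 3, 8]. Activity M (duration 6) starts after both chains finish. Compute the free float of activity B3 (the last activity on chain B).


ES(B3) = sum of predecessors on chain B = 7
EF(B3) = ES + duration = 7 + 8 = 15
Successor of B3 is M. ES(M) = max(sum(A), sum(B)) = max(20, 15) = 20
Free float = ES(successor) - EF(current) = 20 - 15 = 5

5


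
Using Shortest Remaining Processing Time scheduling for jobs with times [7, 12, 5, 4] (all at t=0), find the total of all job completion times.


Since all jobs arrive at t=0, SRPT equals SPT ordering.
SPT order: [4, 5, 7, 12]
Completion times:
  Job 1: p=4, C=4
  Job 2: p=5, C=9
  Job 3: p=7, C=16
  Job 4: p=12, C=28
Total completion time = 4 + 9 + 16 + 28 = 57

57


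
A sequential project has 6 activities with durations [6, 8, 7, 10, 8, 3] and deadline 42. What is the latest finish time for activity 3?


LF(activity 3) = deadline - sum of successor durations
Successors: activities 4 through 6 with durations [10, 8, 3]
Sum of successor durations = 21
LF = 42 - 21 = 21

21


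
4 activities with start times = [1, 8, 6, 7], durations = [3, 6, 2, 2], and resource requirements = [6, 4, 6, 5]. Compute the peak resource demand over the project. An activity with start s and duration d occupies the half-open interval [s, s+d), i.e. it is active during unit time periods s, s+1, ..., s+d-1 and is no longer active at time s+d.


Each activity i is active on [start_i, start_i + duration_i).
Compute total resource usage per time slot:
  t=0: active resources = [], total = 0
  t=1: active resources = [6], total = 6
  t=2: active resources = [6], total = 6
  t=3: active resources = [6], total = 6
  t=4: active resources = [], total = 0
  t=5: active resources = [], total = 0
  t=6: active resources = [6], total = 6
  t=7: active resources = [6, 5], total = 11
  t=8: active resources = [4, 5], total = 9
  t=9: active resources = [4], total = 4
  t=10: active resources = [4], total = 4
  t=11: active resources = [4], total = 4
  t=12: active resources = [4], total = 4
  t=13: active resources = [4], total = 4
Peak resource demand = 11

11


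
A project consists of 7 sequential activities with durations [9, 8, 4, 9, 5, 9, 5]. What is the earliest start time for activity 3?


Activity 3 starts after activities 1 through 2 complete.
Predecessor durations: [9, 8]
ES = 9 + 8 = 17

17


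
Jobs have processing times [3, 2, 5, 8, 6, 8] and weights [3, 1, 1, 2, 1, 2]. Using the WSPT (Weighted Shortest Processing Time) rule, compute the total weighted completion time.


Compute p/w ratios and sort ascending (WSPT): [(3, 3), (2, 1), (8, 2), (8, 2), (5, 1), (6, 1)]
Compute weighted completion times:
  Job (p=3,w=3): C=3, w*C=3*3=9
  Job (p=2,w=1): C=5, w*C=1*5=5
  Job (p=8,w=2): C=13, w*C=2*13=26
  Job (p=8,w=2): C=21, w*C=2*21=42
  Job (p=5,w=1): C=26, w*C=1*26=26
  Job (p=6,w=1): C=32, w*C=1*32=32
Total weighted completion time = 140

140


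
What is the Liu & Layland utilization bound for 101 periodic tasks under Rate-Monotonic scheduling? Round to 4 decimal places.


Compute 2^(1/101) = 1.0068864466
Subtract 1: 1.0068864466 - 1 = 0.0068864466
Multiply by n: 101 * 0.0068864466 = 0.6955311066
Round to 4 dp: 0.6955

0.6955


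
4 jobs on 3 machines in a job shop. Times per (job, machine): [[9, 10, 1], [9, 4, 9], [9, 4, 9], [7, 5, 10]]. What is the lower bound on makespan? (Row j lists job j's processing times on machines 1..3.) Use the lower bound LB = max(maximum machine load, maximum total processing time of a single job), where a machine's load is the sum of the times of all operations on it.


Machine loads:
  Machine 1: 9 + 9 + 9 + 7 = 34
  Machine 2: 10 + 4 + 4 + 5 = 23
  Machine 3: 1 + 9 + 9 + 10 = 29
Max machine load = 34
Job totals:
  Job 1: 20
  Job 2: 22
  Job 3: 22
  Job 4: 22
Max job total = 22
Lower bound = max(34, 22) = 34

34


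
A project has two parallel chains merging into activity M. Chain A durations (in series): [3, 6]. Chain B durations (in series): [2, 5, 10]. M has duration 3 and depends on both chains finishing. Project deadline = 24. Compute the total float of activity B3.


Forward pass: ES(B3) = sum of predecessors on chain B = 7
EF = ES + duration = 7 + 10 = 17
Backward pass: LF(M) = deadline = 24; LS(M) = 24 - 3 = 21
LF(B3) = LS(M) - sum(successors on chain B) = 21 - 0 = 21
LS = LF - duration = 21 - 10 = 11
Total float = LS - ES = 11 - 7 = 4

4


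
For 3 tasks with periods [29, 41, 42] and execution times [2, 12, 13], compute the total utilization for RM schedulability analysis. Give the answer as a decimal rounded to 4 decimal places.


Compute individual utilizations (exact fractions):
  Task 1: C/T = 2/29 (approx. 0.069)
  Task 2: C/T = 12/41 (approx. 0.2927)
  Task 3: C/T = 13/42 (approx. 0.3095)
Total utilization U = 2/29 + 12/41 + 13/42 = 33517/49938
Rounded to 4 decimal places: U = 0.6712
RM (Liu & Layland) bound for 3 tasks = 0.779763; compare with U = 33517/49938 (approx. 0.671172)
U <= bound, so schedulable by RM sufficient condition.

0.6712


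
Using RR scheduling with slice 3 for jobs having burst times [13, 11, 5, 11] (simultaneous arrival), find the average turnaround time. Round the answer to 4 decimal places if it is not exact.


Time quantum = 3
Execution trace:
  J1 runs 3 units, time = 3
  J2 runs 3 units, time = 6
  J3 runs 3 units, time = 9
  J4 runs 3 units, time = 12
  J1 runs 3 units, time = 15
  J2 runs 3 units, time = 18
  J3 runs 2 units, time = 20
  J4 runs 3 units, time = 23
  J1 runs 3 units, time = 26
  J2 runs 3 units, time = 29
  J4 runs 3 units, time = 32
  J1 runs 3 units, time = 35
  J2 runs 2 units, time = 37
  J4 runs 2 units, time = 39
  J1 runs 1 units, time = 40
Finish times: [40, 37, 20, 39]
Average turnaround = 136/4 = 34.0

34.0


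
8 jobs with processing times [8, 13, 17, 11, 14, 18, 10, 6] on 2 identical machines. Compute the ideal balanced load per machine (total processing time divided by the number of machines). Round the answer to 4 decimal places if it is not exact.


Total processing time = 8 + 13 + 17 + 11 + 14 + 18 + 10 + 6 = 97
Number of machines = 2
Ideal balanced load = 97 / 2 = 48.5

48.5


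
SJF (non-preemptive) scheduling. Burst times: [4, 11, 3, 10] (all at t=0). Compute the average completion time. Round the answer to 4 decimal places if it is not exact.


SJF order (ascending): [3, 4, 10, 11]
Completion times:
  Job 1: burst=3, C=3
  Job 2: burst=4, C=7
  Job 3: burst=10, C=17
  Job 4: burst=11, C=28
Average completion = 55/4 = 13.75

13.75


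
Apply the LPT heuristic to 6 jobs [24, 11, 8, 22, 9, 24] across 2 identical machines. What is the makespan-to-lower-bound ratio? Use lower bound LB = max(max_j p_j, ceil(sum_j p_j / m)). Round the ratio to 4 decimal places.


LPT order: [24, 24, 22, 11, 9, 8]
Machine loads after assignment: [46, 52]
LPT makespan = 52
Lower bound = max(max_job, ceil(total/2)) = max(24, 49) = 49
Ratio = 52 / 49 = 1.0612

1.0612


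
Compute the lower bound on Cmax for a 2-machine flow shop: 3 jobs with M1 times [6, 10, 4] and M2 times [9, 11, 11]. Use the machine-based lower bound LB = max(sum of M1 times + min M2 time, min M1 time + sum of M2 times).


LB1 = sum(M1 times) + min(M2 times) = 20 + 9 = 29
LB2 = min(M1 times) + sum(M2 times) = 4 + 31 = 35
Lower bound = max(LB1, LB2) = max(29, 35) = 35

35


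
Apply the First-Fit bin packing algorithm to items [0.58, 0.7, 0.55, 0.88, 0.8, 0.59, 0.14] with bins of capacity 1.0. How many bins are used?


Place items sequentially using First-Fit:
  Item 0.58 -> new Bin 1
  Item 0.7 -> new Bin 2
  Item 0.55 -> new Bin 3
  Item 0.88 -> new Bin 4
  Item 0.8 -> new Bin 5
  Item 0.59 -> new Bin 6
  Item 0.14 -> Bin 1 (now 0.72)
Total bins used = 6

6


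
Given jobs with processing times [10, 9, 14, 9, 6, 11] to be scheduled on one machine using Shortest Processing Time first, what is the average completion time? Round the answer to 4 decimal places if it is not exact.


Sort jobs by processing time (SPT order): [6, 9, 9, 10, 11, 14]
Compute completion times sequentially:
  Job 1: processing = 6, completes at 6
  Job 2: processing = 9, completes at 15
  Job 3: processing = 9, completes at 24
  Job 4: processing = 10, completes at 34
  Job 5: processing = 11, completes at 45
  Job 6: processing = 14, completes at 59
Sum of completion times = 183
Average completion time = 183/6 = 30.5

30.5


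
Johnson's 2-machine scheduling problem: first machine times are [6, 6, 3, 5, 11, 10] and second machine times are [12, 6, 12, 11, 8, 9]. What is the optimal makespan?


Apply Johnson's rule:
  Group 1 (a <= b): [(3, 3, 12), (4, 5, 11), (1, 6, 12), (2, 6, 6)]
  Group 2 (a > b): [(6, 10, 9), (5, 11, 8)]
Optimal job order: [3, 4, 1, 2, 6, 5]
Schedule:
  Job 3: M1 done at 3, M2 done at 15
  Job 4: M1 done at 8, M2 done at 26
  Job 1: M1 done at 14, M2 done at 38
  Job 2: M1 done at 20, M2 done at 44
  Job 6: M1 done at 30, M2 done at 53
  Job 5: M1 done at 41, M2 done at 61
Makespan = 61

61


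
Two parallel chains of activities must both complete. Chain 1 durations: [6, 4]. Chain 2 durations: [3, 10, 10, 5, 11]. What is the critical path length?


Path A total = 6 + 4 = 10
Path B total = 3 + 10 + 10 + 5 + 11 = 39
Critical path = longest path = max(10, 39) = 39

39


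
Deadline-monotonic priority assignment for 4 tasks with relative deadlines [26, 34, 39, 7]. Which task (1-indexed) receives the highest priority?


Sort tasks by relative deadline (ascending):
  Task 4: deadline = 7
  Task 1: deadline = 26
  Task 2: deadline = 34
  Task 3: deadline = 39
Priority order (highest first): [4, 1, 2, 3]
Highest priority task = 4

4


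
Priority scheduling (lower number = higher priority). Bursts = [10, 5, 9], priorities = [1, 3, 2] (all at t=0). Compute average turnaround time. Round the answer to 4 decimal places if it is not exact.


Sort by priority (ascending = highest first):
Order: [(1, 10), (2, 9), (3, 5)]
Completion times:
  Priority 1, burst=10, C=10
  Priority 2, burst=9, C=19
  Priority 3, burst=5, C=24
Average turnaround = 53/3 = 17.6667

17.6667


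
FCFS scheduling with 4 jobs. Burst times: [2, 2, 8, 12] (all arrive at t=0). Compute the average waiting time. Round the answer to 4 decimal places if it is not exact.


FCFS order (as given): [2, 2, 8, 12]
Waiting times:
  Job 1: wait = 0
  Job 2: wait = 2
  Job 3: wait = 4
  Job 4: wait = 12
Sum of waiting times = 18
Average waiting time = 18/4 = 4.5

4.5


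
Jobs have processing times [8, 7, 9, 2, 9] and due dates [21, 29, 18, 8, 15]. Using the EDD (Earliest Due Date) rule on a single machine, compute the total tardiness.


Sort by due date (EDD order): [(2, 8), (9, 15), (9, 18), (8, 21), (7, 29)]
Compute completion times and tardiness:
  Job 1: p=2, d=8, C=2, tardiness=max(0,2-8)=0
  Job 2: p=9, d=15, C=11, tardiness=max(0,11-15)=0
  Job 3: p=9, d=18, C=20, tardiness=max(0,20-18)=2
  Job 4: p=8, d=21, C=28, tardiness=max(0,28-21)=7
  Job 5: p=7, d=29, C=35, tardiness=max(0,35-29)=6
Total tardiness = 15

15


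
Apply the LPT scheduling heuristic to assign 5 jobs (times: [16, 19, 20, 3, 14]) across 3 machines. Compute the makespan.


Sort jobs in decreasing order (LPT): [20, 19, 16, 14, 3]
Assign each job to the least loaded machine:
  Machine 1: jobs [20], load = 20
  Machine 2: jobs [19, 3], load = 22
  Machine 3: jobs [16, 14], load = 30
Makespan = max load = 30

30


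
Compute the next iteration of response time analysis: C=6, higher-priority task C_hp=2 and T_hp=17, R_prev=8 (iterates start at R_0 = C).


R_next = C + ceil(R_prev / T_hp) * C_hp
ceil(8 / 17) = ceil(0.4706) = 1
Interference = 1 * 2 = 2
R_next = 6 + 2 = 8
R_next = R_prev, so the iteration has converged (response time = 8).

8


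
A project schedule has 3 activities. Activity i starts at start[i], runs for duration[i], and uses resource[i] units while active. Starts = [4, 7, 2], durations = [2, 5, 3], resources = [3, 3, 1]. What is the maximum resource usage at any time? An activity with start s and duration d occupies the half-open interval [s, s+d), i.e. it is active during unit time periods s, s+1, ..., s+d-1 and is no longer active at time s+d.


Each activity i is active on [start_i, start_i + duration_i).
Compute total resource usage per time slot:
  t=0: active resources = [], total = 0
  t=1: active resources = [], total = 0
  t=2: active resources = [1], total = 1
  t=3: active resources = [1], total = 1
  t=4: active resources = [3, 1], total = 4
  t=5: active resources = [3], total = 3
  t=6: active resources = [], total = 0
  t=7: active resources = [3], total = 3
  t=8: active resources = [3], total = 3
  t=9: active resources = [3], total = 3
  t=10: active resources = [3], total = 3
  t=11: active resources = [3], total = 3
Peak resource demand = 4

4


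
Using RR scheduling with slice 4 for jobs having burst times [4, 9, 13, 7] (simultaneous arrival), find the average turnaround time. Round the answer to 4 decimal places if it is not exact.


Time quantum = 4
Execution trace:
  J1 runs 4 units, time = 4
  J2 runs 4 units, time = 8
  J3 runs 4 units, time = 12
  J4 runs 4 units, time = 16
  J2 runs 4 units, time = 20
  J3 runs 4 units, time = 24
  J4 runs 3 units, time = 27
  J2 runs 1 units, time = 28
  J3 runs 4 units, time = 32
  J3 runs 1 units, time = 33
Finish times: [4, 28, 33, 27]
Average turnaround = 92/4 = 23.0

23.0


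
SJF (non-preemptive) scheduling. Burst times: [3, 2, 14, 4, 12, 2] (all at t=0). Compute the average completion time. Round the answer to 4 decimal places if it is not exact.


SJF order (ascending): [2, 2, 3, 4, 12, 14]
Completion times:
  Job 1: burst=2, C=2
  Job 2: burst=2, C=4
  Job 3: burst=3, C=7
  Job 4: burst=4, C=11
  Job 5: burst=12, C=23
  Job 6: burst=14, C=37
Average completion = 84/6 = 14.0

14.0


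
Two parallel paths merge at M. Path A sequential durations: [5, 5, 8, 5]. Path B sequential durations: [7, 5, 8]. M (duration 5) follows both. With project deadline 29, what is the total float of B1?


Forward pass: ES(B1) = sum of predecessors on chain B = 0
EF = ES + duration = 0 + 7 = 7
Backward pass: LF(M) = deadline = 29; LS(M) = 29 - 5 = 24
LF(B1) = LS(M) - sum(successors on chain B) = 24 - 13 = 11
LS = LF - duration = 11 - 7 = 4
Total float = LS - ES = 4 - 0 = 4

4


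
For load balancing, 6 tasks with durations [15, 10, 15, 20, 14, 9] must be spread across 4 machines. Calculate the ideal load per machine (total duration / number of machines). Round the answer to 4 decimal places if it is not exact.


Total processing time = 15 + 10 + 15 + 20 + 14 + 9 = 83
Number of machines = 4
Ideal balanced load = 83 / 4 = 20.75

20.75


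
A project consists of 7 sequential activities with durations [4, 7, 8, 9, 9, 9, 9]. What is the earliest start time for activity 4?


Activity 4 starts after activities 1 through 3 complete.
Predecessor durations: [4, 7, 8]
ES = 4 + 7 + 8 = 19

19


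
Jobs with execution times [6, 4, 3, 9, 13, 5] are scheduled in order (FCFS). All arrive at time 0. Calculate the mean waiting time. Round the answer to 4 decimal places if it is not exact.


FCFS order (as given): [6, 4, 3, 9, 13, 5]
Waiting times:
  Job 1: wait = 0
  Job 2: wait = 6
  Job 3: wait = 10
  Job 4: wait = 13
  Job 5: wait = 22
  Job 6: wait = 35
Sum of waiting times = 86
Average waiting time = 86/6 = 14.3333

14.3333


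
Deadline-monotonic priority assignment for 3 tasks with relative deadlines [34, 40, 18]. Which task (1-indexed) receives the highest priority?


Sort tasks by relative deadline (ascending):
  Task 3: deadline = 18
  Task 1: deadline = 34
  Task 2: deadline = 40
Priority order (highest first): [3, 1, 2]
Highest priority task = 3

3


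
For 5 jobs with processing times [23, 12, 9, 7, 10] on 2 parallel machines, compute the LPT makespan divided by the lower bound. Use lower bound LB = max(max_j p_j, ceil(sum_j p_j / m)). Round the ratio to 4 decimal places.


LPT order: [23, 12, 10, 9, 7]
Machine loads after assignment: [30, 31]
LPT makespan = 31
Lower bound = max(max_job, ceil(total/2)) = max(23, 31) = 31
Ratio = 31 / 31 = 1.0

1.0


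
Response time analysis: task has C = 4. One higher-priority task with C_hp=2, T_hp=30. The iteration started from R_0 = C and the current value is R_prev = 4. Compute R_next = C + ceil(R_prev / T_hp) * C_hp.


R_next = C + ceil(R_prev / T_hp) * C_hp
ceil(4 / 30) = ceil(0.1333) = 1
Interference = 1 * 2 = 2
R_next = 4 + 2 = 6

6


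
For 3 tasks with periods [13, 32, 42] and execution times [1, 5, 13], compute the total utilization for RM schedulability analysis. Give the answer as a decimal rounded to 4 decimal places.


Compute individual utilizations (exact fractions):
  Task 1: C/T = 1/13 (approx. 0.0769)
  Task 2: C/T = 5/32 (approx. 0.1563)
  Task 3: C/T = 13/42 (approx. 0.3095)
Total utilization U = 1/13 + 5/32 + 13/42 = 4741/8736
Rounded to 4 decimal places: U = 0.5427
RM (Liu & Layland) bound for 3 tasks = 0.779763; compare with U = 4741/8736 (approx. 0.542697)
U <= bound, so schedulable by RM sufficient condition.

0.5427


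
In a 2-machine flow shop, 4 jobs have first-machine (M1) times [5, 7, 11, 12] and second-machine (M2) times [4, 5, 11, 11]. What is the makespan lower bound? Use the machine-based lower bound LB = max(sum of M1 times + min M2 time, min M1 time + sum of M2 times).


LB1 = sum(M1 times) + min(M2 times) = 35 + 4 = 39
LB2 = min(M1 times) + sum(M2 times) = 5 + 31 = 36
Lower bound = max(LB1, LB2) = max(39, 36) = 39

39


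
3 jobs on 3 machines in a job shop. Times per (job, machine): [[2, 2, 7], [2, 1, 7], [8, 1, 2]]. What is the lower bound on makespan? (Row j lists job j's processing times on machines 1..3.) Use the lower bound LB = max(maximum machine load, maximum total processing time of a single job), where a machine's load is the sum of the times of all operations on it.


Machine loads:
  Machine 1: 2 + 2 + 8 = 12
  Machine 2: 2 + 1 + 1 = 4
  Machine 3: 7 + 7 + 2 = 16
Max machine load = 16
Job totals:
  Job 1: 11
  Job 2: 10
  Job 3: 11
Max job total = 11
Lower bound = max(16, 11) = 16

16


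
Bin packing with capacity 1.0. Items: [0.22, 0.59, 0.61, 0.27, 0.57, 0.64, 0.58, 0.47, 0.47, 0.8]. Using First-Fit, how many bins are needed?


Place items sequentially using First-Fit:
  Item 0.22 -> new Bin 1
  Item 0.59 -> Bin 1 (now 0.81)
  Item 0.61 -> new Bin 2
  Item 0.27 -> Bin 2 (now 0.88)
  Item 0.57 -> new Bin 3
  Item 0.64 -> new Bin 4
  Item 0.58 -> new Bin 5
  Item 0.47 -> new Bin 6
  Item 0.47 -> Bin 6 (now 0.94)
  Item 0.8 -> new Bin 7
Total bins used = 7

7


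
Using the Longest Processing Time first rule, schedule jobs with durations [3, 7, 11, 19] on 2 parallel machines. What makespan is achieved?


Sort jobs in decreasing order (LPT): [19, 11, 7, 3]
Assign each job to the least loaded machine:
  Machine 1: jobs [19], load = 19
  Machine 2: jobs [11, 7, 3], load = 21
Makespan = max load = 21

21


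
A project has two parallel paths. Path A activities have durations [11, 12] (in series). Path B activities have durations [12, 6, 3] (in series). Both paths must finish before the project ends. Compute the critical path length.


Path A total = 11 + 12 = 23
Path B total = 12 + 6 + 3 = 21
Critical path = longest path = max(23, 21) = 23

23


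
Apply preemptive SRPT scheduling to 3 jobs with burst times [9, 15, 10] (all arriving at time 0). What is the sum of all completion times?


Since all jobs arrive at t=0, SRPT equals SPT ordering.
SPT order: [9, 10, 15]
Completion times:
  Job 1: p=9, C=9
  Job 2: p=10, C=19
  Job 3: p=15, C=34
Total completion time = 9 + 19 + 34 = 62

62


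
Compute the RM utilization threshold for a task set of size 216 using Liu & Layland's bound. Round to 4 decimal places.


Compute 2^(1/216) = 1.0032141691
Subtract 1: 1.0032141691 - 1 = 0.0032141691
Multiply by n: 216 * 0.0032141691 = 0.6942605256
Round to 4 dp: 0.6943

0.6943


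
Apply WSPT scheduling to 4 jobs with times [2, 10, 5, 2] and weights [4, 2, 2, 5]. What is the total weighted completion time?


Compute p/w ratios and sort ascending (WSPT): [(2, 5), (2, 4), (5, 2), (10, 2)]
Compute weighted completion times:
  Job (p=2,w=5): C=2, w*C=5*2=10
  Job (p=2,w=4): C=4, w*C=4*4=16
  Job (p=5,w=2): C=9, w*C=2*9=18
  Job (p=10,w=2): C=19, w*C=2*19=38
Total weighted completion time = 82

82


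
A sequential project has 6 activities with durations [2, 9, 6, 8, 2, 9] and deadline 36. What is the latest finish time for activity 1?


LF(activity 1) = deadline - sum of successor durations
Successors: activities 2 through 6 with durations [9, 6, 8, 2, 9]
Sum of successor durations = 34
LF = 36 - 34 = 2

2


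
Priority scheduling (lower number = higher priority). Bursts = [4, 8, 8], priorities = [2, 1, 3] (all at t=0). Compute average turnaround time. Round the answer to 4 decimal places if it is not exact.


Sort by priority (ascending = highest first):
Order: [(1, 8), (2, 4), (3, 8)]
Completion times:
  Priority 1, burst=8, C=8
  Priority 2, burst=4, C=12
  Priority 3, burst=8, C=20
Average turnaround = 40/3 = 13.3333

13.3333


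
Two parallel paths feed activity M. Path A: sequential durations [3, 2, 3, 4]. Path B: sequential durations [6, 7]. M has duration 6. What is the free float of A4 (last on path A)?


ES(A4) = sum of predecessors on chain A = 8
EF(A4) = ES + duration = 8 + 4 = 12
Successor of A4 is M. ES(M) = max(sum(A), sum(B)) = max(12, 13) = 13
Free float = ES(successor) - EF(current) = 13 - 12 = 1

1


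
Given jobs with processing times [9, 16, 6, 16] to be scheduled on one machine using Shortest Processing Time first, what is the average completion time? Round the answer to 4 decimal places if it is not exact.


Sort jobs by processing time (SPT order): [6, 9, 16, 16]
Compute completion times sequentially:
  Job 1: processing = 6, completes at 6
  Job 2: processing = 9, completes at 15
  Job 3: processing = 16, completes at 31
  Job 4: processing = 16, completes at 47
Sum of completion times = 99
Average completion time = 99/4 = 24.75

24.75


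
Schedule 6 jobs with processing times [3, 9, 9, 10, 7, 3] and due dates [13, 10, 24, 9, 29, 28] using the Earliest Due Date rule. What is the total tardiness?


Sort by due date (EDD order): [(10, 9), (9, 10), (3, 13), (9, 24), (3, 28), (7, 29)]
Compute completion times and tardiness:
  Job 1: p=10, d=9, C=10, tardiness=max(0,10-9)=1
  Job 2: p=9, d=10, C=19, tardiness=max(0,19-10)=9
  Job 3: p=3, d=13, C=22, tardiness=max(0,22-13)=9
  Job 4: p=9, d=24, C=31, tardiness=max(0,31-24)=7
  Job 5: p=3, d=28, C=34, tardiness=max(0,34-28)=6
  Job 6: p=7, d=29, C=41, tardiness=max(0,41-29)=12
Total tardiness = 44

44


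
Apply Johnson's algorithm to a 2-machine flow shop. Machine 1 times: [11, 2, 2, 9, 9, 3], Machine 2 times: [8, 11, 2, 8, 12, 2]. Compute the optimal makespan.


Apply Johnson's rule:
  Group 1 (a <= b): [(2, 2, 11), (3, 2, 2), (5, 9, 12)]
  Group 2 (a > b): [(1, 11, 8), (4, 9, 8), (6, 3, 2)]
Optimal job order: [2, 3, 5, 1, 4, 6]
Schedule:
  Job 2: M1 done at 2, M2 done at 13
  Job 3: M1 done at 4, M2 done at 15
  Job 5: M1 done at 13, M2 done at 27
  Job 1: M1 done at 24, M2 done at 35
  Job 4: M1 done at 33, M2 done at 43
  Job 6: M1 done at 36, M2 done at 45
Makespan = 45

45


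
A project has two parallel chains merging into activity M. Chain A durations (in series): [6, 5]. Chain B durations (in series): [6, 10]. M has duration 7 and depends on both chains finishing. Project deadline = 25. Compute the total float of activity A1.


Forward pass: ES(A1) = sum of predecessors on chain A = 0
EF = ES + duration = 0 + 6 = 6
Backward pass: LF(M) = deadline = 25; LS(M) = 25 - 7 = 18
LF(A1) = LS(M) - sum(successors on chain A) = 18 - 5 = 13
LS = LF - duration = 13 - 6 = 7
Total float = LS - ES = 7 - 0 = 7

7


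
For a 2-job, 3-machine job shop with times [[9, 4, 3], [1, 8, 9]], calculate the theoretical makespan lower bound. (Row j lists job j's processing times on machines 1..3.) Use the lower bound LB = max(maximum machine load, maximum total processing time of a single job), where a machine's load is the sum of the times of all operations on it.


Machine loads:
  Machine 1: 9 + 1 = 10
  Machine 2: 4 + 8 = 12
  Machine 3: 3 + 9 = 12
Max machine load = 12
Job totals:
  Job 1: 16
  Job 2: 18
Max job total = 18
Lower bound = max(12, 18) = 18

18
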